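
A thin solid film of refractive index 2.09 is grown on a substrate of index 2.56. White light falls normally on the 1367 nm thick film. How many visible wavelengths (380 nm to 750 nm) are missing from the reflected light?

7

Top surface (1.0 → 2.09): reflection off a higher-index medium gives a half-wave phase shift.
Bottom surface (2.09 → 2.56): reflection off a higher-index medium gives a half-wave phase shift.
Zero or two π shifts → no net half-wave offset.
So the condition for destructive reflection is 2 n t = (m + ½) λ.
λ = 2 n t / (m + ½) = 5714 / (m + ½) nm.
m=7: 762 nm (IR); m=8: 672 nm (visible); m=9: 601 nm (visible); m=10: 544 nm (visible); m=11: 497 nm (visible); m=12: 457 nm (visible); m=13: 423 nm (visible); m=14: 394 nm (visible); m=15: 369 nm (UV).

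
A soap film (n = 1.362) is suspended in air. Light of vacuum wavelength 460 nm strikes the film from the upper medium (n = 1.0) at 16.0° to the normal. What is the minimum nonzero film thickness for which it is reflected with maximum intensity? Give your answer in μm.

Ray reflecting at the top interface goes from n = 1.0 toward n = 1.362: a half-wave phase shift.
Bottom surface (1.362 → 1.0): reflection off a lower-index medium gives no phase shift.
Net: one phase inversion between the two reflected rays.
For bright reflection here: 2 n t cos θ_r = (m + ½) λ.
Snell's law: 1.0 sin 16.0° = 1.362 sin θ_r → sin θ_r = 0.202, cos θ_r = 0.979.
Minimum at m = 0: t = λ / (4 n cos θ_r) = 460 / (4 × 1.362 × 0.979) = 86.2 nm.

0.0862 μm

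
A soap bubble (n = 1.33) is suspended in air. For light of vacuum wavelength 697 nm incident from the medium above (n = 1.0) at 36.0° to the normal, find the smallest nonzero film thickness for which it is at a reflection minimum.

Top surface (1.0 → 1.33): reflection off a higher-index medium gives a half-wave phase shift.
At the lower boundary (n = 1.33 to n = 1.0) the reflected ray undergoes no phase shift.
The two reflections differ by half a wavelength.
For weak reflection here: 2 n t cos θ_r = m λ.
Snell's law: 1.0 sin 36.0° = 1.33 sin θ_r → sin θ_r = 0.442, cos θ_r = 0.897.
Minimum nonzero at m = 1: t = λ / (2 n cos θ_r) = 697 / (2 × 1.33 × 0.897) = 292 nm.

292 nm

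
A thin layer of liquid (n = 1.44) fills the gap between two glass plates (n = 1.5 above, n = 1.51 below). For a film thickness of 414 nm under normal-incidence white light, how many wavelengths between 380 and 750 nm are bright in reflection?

Ray reflecting at the top interface goes from n = 1.5 toward n = 1.44: no phase shift.
Bottom surface (1.44 → 1.51): reflection off a higher-index medium gives a half-wave phase shift.
The two reflections differ by half a wavelength.
With one net inversion, constructive interference in reflection requires 2 n t = (m + ½) λ.
λ = 2 n t / (m + ½) = 1192 / (m + ½) nm.
m=1: 795 nm (IR); m=2: 477 nm (visible); m=3: 341 nm (UV).

1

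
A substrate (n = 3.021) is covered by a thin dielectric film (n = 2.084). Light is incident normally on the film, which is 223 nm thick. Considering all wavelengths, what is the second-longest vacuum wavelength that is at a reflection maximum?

At the upper boundary (n = 1.0 to n = 2.084) the reflected ray undergoes a half-wave phase shift.
Bottom surface (2.084 → 3.021): reflection off a higher-index medium gives a half-wave phase shift.
Zero or two π shifts → no net half-wave offset.
So the condition for constructive reflection is 2 n t = m λ.
λ = 2 n t / m. The second-longest wavelength is m = 2: λ = 2 × 2.084 × 223 / 2.00 = 465 nm.

465 nm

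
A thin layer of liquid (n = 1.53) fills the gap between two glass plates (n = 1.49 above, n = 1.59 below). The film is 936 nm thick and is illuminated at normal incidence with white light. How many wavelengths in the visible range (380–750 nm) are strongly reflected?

At the upper boundary (n = 1.49 to n = 1.53) the reflected ray undergoes a half-wave phase shift.
At the lower boundary (n = 1.53 to n = 1.59) the reflected ray undergoes a half-wave phase shift.
Zero or two π shifts → no net half-wave offset.
For bright reflection here: 2 n t = m λ.
λ = 2 n t / m = 2864 / m nm.
m=3: 955 nm (IR); m=4: 716 nm (visible); m=5: 573 nm (visible); m=6: 477 nm (visible); m=7: 409 nm (visible); m=8: 358 nm (UV).

4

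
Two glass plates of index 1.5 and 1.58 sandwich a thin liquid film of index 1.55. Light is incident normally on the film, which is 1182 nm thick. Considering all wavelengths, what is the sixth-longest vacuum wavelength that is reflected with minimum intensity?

666 nm

Ray reflecting at the top interface goes from n = 1.5 toward n = 1.55: a half-wave phase shift.
At the lower boundary (n = 1.55 to n = 1.58) the reflected ray undergoes a half-wave phase shift.
The two reflections carry the same phase change, so no net offset.
For weak reflection here: 2 n t = (m + ½) λ.
λ = 2 n t / (m + ½). The sixth-longest wavelength is m = 5: λ = 2 × 1.55 × 1182 / 5.50 = 666 nm.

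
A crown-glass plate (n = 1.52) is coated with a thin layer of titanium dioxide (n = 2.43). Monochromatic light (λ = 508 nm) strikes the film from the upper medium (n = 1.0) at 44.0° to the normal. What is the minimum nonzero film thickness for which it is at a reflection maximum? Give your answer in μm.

0.0545 μm

Ray reflecting at the top interface goes from n = 1.0 toward n = 2.43: a half-wave phase shift.
At the lower boundary (n = 2.43 to n = 1.52) the reflected ray undergoes no phase shift.
Net: one phase inversion between the two reflected rays.
So the condition for constructive reflection is 2 n t cos θ_r = (m + ½) λ.
Snell's law: 1.0 sin 44.0° = 2.43 sin θ_r → sin θ_r = 0.286, cos θ_r = 0.958.
Minimum at m = 0: t = λ / (4 n cos θ_r) = 508 / (4 × 2.43 × 0.958) = 54.5 nm.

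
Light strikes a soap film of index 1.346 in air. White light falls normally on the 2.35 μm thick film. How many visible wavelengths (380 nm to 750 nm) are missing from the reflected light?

At the upper boundary (n = 1.0 to n = 1.346) the reflected ray undergoes a half-wave phase shift.
At the lower boundary (n = 1.346 to n = 1.0) the reflected ray undergoes no phase shift.
Exactly one π shift → a net half-wave offset.
For minimum reflection here: 2 n t = m λ.
λ = 2 n t / m = 6326 / m nm.
m=8: 791 nm (IR); m=9: 703 nm (visible); m=10: 633 nm (visible); m=11: 575 nm (visible); m=12: 527 nm (visible); m=13: 487 nm (visible); m=14: 452 nm (visible); m=15: 422 nm (visible); m=16: 395 nm (visible); m=17: 372 nm (UV).

8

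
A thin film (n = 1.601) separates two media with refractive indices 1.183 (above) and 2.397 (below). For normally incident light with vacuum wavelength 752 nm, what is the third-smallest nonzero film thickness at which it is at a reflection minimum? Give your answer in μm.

Ray reflecting at the top interface goes from n = 1.183 toward n = 1.601: a half-wave phase shift.
Bottom surface (1.601 → 2.397): reflection off a higher-index medium gives a half-wave phase shift.
Zero or two π shifts → no net half-wave offset.
With no net inversion, destructive interference in reflection requires 2 n t = (m + ½) λ.
The third-smallest nonzero thickness corresponds to m = 2: t = (m + ½) λ / (2 n) = 2.50 × 752 / (2 × 1.601) = 587 nm.

0.587 μm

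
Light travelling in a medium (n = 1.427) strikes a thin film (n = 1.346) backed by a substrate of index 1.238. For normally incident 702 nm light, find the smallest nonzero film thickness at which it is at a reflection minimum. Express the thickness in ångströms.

1304 Å

Top surface (1.427 → 1.346): reflection off a lower-index medium gives no phase shift.
Bottom surface (1.346 → 1.238): reflection off a lower-index medium gives no phase shift.
The two reflections carry the same phase change, so no net offset.
For dark reflection here: 2 n t = (m + ½) λ.
Minimum at m = 0: t = λ / (4 n) = 702 / (4 × 1.346) = 130 nm.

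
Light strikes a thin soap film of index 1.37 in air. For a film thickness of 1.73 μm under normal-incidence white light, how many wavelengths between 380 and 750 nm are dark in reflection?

6

Top surface (1.0 → 1.37): reflection off a higher-index medium gives a half-wave phase shift.
Bottom surface (1.37 → 1.0): reflection off a lower-index medium gives no phase shift.
Exactly one π shift → a net half-wave offset.
So the condition for destructive reflection is 2 n t = m λ.
λ = 2 n t / m = 4740 / m nm.
m=6: 790 nm (IR); m=7: 677 nm (visible); m=8: 593 nm (visible); m=9: 527 nm (visible); m=10: 474 nm (visible); m=11: 431 nm (visible); m=12: 395 nm (visible); m=13: 365 nm (UV).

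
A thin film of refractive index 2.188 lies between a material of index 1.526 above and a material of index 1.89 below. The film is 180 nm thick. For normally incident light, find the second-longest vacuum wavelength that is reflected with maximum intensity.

At the upper boundary (n = 1.526 to n = 2.188) the reflected ray undergoes a half-wave phase shift.
At the lower boundary (n = 2.188 to n = 1.89) the reflected ray undergoes no phase shift.
The two reflections differ by half a wavelength.
For strong reflection here: 2 n t = (m + ½) λ.
λ = 2 n t / (m + ½). The second-longest wavelength is m = 1: λ = 2 × 2.188 × 180 / 1.50 = 525 nm.

525 nm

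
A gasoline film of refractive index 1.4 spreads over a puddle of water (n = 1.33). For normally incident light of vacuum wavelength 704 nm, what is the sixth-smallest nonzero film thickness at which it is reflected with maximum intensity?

1383 nm

Ray reflecting at the top interface goes from n = 1.0 toward n = 1.4: a half-wave phase shift.
Bottom surface (1.4 → 1.33): reflection off a lower-index medium gives no phase shift.
The two reflections differ by half a wavelength.
With one net inversion, constructive interference in reflection requires 2 n t = (m + ½) λ.
The sixth-smallest nonzero thickness corresponds to m = 5: t = (m + ½) λ / (2 n) = 5.50 × 704 / (2 × 1.4) = 1383 nm.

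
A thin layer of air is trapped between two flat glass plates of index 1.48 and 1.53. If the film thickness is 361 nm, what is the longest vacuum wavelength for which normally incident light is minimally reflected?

Top surface (1.48 → 1.0): reflection off a lower-index medium gives no phase shift.
Ray reflecting at the bottom interface goes from n = 1.0 toward n = 1.53: a half-wave phase shift.
Net: one phase inversion between the two reflected rays.
With one net inversion, destructive interference in reflection requires 2 n t = m λ.
λ = 2 n t / m. The longest wavelength is m = 1: λ = 2 × 1.0 × 361 / 1.00 = 722 nm.

722 nm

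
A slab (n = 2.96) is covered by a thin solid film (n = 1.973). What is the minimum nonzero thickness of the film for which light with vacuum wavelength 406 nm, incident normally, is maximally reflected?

103 nm

Ray reflecting at the top interface goes from n = 1.0 toward n = 1.973: a half-wave phase shift.
Ray reflecting at the bottom interface goes from n = 1.973 toward n = 2.96: a half-wave phase shift.
Net: no relative phase inversion (both shifts match).
With no net inversion, constructive interference in reflection requires 2 n t = m λ.
Minimum nonzero at m = 1: t = λ / (2 n) = 406 / (2 × 1.973) = 103 nm.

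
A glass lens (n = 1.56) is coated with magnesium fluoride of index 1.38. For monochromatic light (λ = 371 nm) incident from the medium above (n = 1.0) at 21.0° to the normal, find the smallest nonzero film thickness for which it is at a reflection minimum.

69.6 nm

Ray reflecting at the top interface goes from n = 1.0 toward n = 1.38: a half-wave phase shift.
At the lower boundary (n = 1.38 to n = 1.56) the reflected ray undergoes a half-wave phase shift.
Zero or two π shifts → no net half-wave offset.
With no net inversion, destructive interference in reflection requires 2 n t cos θ_r = (m + ½) λ.
Snell's law: 1.0 sin 21.0° = 1.38 sin θ_r → sin θ_r = 0.260, cos θ_r = 0.966.
Minimum at m = 0: t = λ / (4 n cos θ_r) = 371 / (4 × 1.38 × 0.966) = 69.6 nm.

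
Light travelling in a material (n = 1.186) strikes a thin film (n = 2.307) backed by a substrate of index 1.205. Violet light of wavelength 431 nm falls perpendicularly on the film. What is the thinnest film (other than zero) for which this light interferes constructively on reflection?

46.7 nm

Top surface (1.186 → 2.307): reflection off a higher-index medium gives a half-wave phase shift.
At the lower boundary (n = 2.307 to n = 1.205) the reflected ray undergoes no phase shift.
Exactly one π shift → a net half-wave offset.
So the condition for constructive reflection is 2 n t = (m + ½) λ.
Minimum at m = 0: t = λ / (4 n) = 431 / (4 × 2.307) = 46.7 nm.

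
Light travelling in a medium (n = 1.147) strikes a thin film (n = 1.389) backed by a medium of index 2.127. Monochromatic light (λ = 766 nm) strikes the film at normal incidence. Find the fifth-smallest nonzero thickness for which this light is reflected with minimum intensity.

At the upper boundary (n = 1.147 to n = 1.389) the reflected ray undergoes a half-wave phase shift.
Ray reflecting at the bottom interface goes from n = 1.389 toward n = 2.127: a half-wave phase shift.
Zero or two π shifts → no net half-wave offset.
For dark reflection here: 2 n t = (m + ½) λ.
The fifth-smallest nonzero thickness corresponds to m = 4: t = (m + ½) λ / (2 n) = 4.50 × 766 / (2 × 1.389) = 1241 nm.

1241 nm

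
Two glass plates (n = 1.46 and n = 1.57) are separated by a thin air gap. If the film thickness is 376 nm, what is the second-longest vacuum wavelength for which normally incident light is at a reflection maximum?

At the upper boundary (n = 1.46 to n = 1.0) the reflected ray undergoes no phase shift.
Ray reflecting at the bottom interface goes from n = 1.0 toward n = 1.57: a half-wave phase shift.
Exactly one π shift → a net half-wave offset.
For maximum reflection here: 2 n t = (m + ½) λ.
λ = 2 n t / (m + ½). The second-longest wavelength is m = 1: λ = 2 × 1.0 × 376 / 1.50 = 501 nm.

501 nm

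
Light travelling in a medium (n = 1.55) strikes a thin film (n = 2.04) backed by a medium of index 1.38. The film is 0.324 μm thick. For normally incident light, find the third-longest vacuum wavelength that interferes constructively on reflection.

At the upper boundary (n = 1.55 to n = 2.04) the reflected ray undergoes a half-wave phase shift.
Bottom surface (2.04 → 1.38): reflection off a lower-index medium gives no phase shift.
Net: one phase inversion between the two reflected rays.
For strong reflection here: 2 n t = (m + ½) λ.
λ = 2 n t / (m + ½). The third-longest wavelength is m = 2: λ = 2 × 2.04 × 324 / 2.50 = 529 nm.

529 nm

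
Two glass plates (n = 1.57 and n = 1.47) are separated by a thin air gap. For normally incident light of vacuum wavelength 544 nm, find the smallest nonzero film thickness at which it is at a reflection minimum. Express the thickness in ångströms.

At the upper boundary (n = 1.57 to n = 1.0) the reflected ray undergoes no phase shift.
Bottom surface (1.0 → 1.47): reflection off a higher-index medium gives a half-wave phase shift.
Exactly one π shift → a net half-wave offset.
For weak reflection here: 2 n t = m λ.
Minimum nonzero at m = 1: t = λ / (2 n) = 544 / (2 × 1.0) = 272 nm.

2720 Å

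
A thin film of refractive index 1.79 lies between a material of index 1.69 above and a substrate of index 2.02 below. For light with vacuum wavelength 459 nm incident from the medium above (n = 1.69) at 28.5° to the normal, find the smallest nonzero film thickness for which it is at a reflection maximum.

Ray reflecting at the top interface goes from n = 1.69 toward n = 1.79: a half-wave phase shift.
Ray reflecting at the bottom interface goes from n = 1.79 toward n = 2.02: a half-wave phase shift.
Net: no relative phase inversion (both shifts match).
For maximum reflection here: 2 n t cos θ_r = m λ.
Snell's law: 1.69 sin 28.5° = 1.79 sin θ_r → sin θ_r = 0.451, cos θ_r = 0.893.
Minimum nonzero at m = 1: t = λ / (2 n cos θ_r) = 459 / (2 × 1.79 × 0.893) = 144 nm.

144 nm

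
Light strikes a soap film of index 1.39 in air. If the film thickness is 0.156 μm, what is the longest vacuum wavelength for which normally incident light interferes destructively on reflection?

434 nm

Ray reflecting at the top interface goes from n = 1.0 toward n = 1.39: a half-wave phase shift.
At the lower boundary (n = 1.39 to n = 1.0) the reflected ray undergoes no phase shift.
Exactly one π shift → a net half-wave offset.
With one net inversion, destructive interference in reflection requires 2 n t = m λ.
λ = 2 n t / m. The longest wavelength is m = 1: λ = 2 × 1.39 × 156 / 1.00 = 434 nm.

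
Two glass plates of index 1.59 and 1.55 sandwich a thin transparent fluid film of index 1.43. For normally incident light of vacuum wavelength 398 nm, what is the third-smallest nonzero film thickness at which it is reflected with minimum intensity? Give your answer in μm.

Ray reflecting at the top interface goes from n = 1.59 toward n = 1.43: no phase shift.
At the lower boundary (n = 1.43 to n = 1.55) the reflected ray undergoes a half-wave phase shift.
Exactly one π shift → a net half-wave offset.
So the condition for destructive reflection is 2 n t = m λ.
The third-smallest nonzero thickness corresponds to m = 3: t = m λ / (2 n) = 3.00 × 398 / (2 × 1.43) = 417 nm.

0.417 μm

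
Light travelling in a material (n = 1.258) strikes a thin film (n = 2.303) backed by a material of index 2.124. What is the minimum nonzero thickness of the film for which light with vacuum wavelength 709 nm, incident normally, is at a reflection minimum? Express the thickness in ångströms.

1539 Å

Ray reflecting at the top interface goes from n = 1.258 toward n = 2.303: a half-wave phase shift.
At the lower boundary (n = 2.303 to n = 2.124) the reflected ray undergoes no phase shift.
Net: one phase inversion between the two reflected rays.
So the condition for destructive reflection is 2 n t = m λ.
Minimum nonzero at m = 1: t = λ / (2 n) = 709 / (2 × 2.303) = 154 nm.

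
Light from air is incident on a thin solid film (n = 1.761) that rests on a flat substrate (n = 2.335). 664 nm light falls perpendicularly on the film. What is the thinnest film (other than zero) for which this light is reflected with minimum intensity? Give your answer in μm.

Ray reflecting at the top interface goes from n = 1.0 toward n = 1.761: a half-wave phase shift.
At the lower boundary (n = 1.761 to n = 2.335) the reflected ray undergoes a half-wave phase shift.
The two reflections carry the same phase change, so no net offset.
So the condition for destructive reflection is 2 n t = (m + ½) λ.
Minimum at m = 0: t = λ / (4 n) = 664 / (4 × 1.761) = 94.3 nm.

0.0943 μm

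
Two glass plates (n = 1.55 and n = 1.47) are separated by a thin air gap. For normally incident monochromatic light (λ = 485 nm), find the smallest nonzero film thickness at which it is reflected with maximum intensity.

Ray reflecting at the top interface goes from n = 1.55 toward n = 1.0: no phase shift.
Ray reflecting at the bottom interface goes from n = 1.0 toward n = 1.47: a half-wave phase shift.
Exactly one π shift → a net half-wave offset.
So the condition for constructive reflection is 2 n t = (m + ½) λ.
Minimum at m = 0: t = λ / (4 n) = 485 / (4 × 1.0) = 121 nm.

121 nm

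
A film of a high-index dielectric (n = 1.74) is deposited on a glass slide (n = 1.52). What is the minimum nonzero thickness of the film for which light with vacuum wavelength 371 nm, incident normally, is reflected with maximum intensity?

53.3 nm

At the upper boundary (n = 1.0 to n = 1.74) the reflected ray undergoes a half-wave phase shift.
Bottom surface (1.74 → 1.52): reflection off a lower-index medium gives no phase shift.
Exactly one π shift → a net half-wave offset.
So the condition for constructive reflection is 2 n t = (m + ½) λ.
Minimum at m = 0: t = λ / (4 n) = 371 / (4 × 1.74) = 53.3 nm.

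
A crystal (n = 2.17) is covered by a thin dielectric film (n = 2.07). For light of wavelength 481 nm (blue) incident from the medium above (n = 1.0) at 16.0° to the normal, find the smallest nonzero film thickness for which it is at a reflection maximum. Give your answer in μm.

At the upper boundary (n = 1.0 to n = 2.07) the reflected ray undergoes a half-wave phase shift.
Bottom surface (2.07 → 2.17): reflection off a higher-index medium gives a half-wave phase shift.
The two reflections carry the same phase change, so no net offset.
With no net inversion, constructive interference in reflection requires 2 n t cos θ_r = m λ.
Snell's law: 1.0 sin 16.0° = 2.07 sin θ_r → sin θ_r = 0.133, cos θ_r = 0.991.
Minimum nonzero at m = 1: t = λ / (2 n cos θ_r) = 481 / (2 × 2.07 × 0.991) = 117 nm.

0.117 μm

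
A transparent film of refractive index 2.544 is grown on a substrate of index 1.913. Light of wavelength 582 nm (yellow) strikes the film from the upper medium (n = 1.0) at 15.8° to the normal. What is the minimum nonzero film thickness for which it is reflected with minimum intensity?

Top surface (1.0 → 2.544): reflection off a higher-index medium gives a half-wave phase shift.
Ray reflecting at the bottom interface goes from n = 2.544 toward n = 1.913: no phase shift.
Net: one phase inversion between the two reflected rays.
With one net inversion, destructive interference in reflection requires 2 n t cos θ_r = m λ.
Snell's law: 1.0 sin 15.8° = 2.544 sin θ_r → sin θ_r = 0.107, cos θ_r = 0.994.
Minimum nonzero at m = 1: t = λ / (2 n cos θ_r) = 582 / (2 × 2.544 × 0.994) = 115 nm.

115 nm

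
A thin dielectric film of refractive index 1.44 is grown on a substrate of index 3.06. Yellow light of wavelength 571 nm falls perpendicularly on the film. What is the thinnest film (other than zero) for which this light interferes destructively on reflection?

Top surface (1.0 → 1.44): reflection off a higher-index medium gives a half-wave phase shift.
Bottom surface (1.44 → 3.06): reflection off a higher-index medium gives a half-wave phase shift.
Zero or two π shifts → no net half-wave offset.
For minimum reflection here: 2 n t = (m + ½) λ.
Minimum at m = 0: t = λ / (4 n) = 571 / (4 × 1.44) = 99.1 nm.

99.1 nm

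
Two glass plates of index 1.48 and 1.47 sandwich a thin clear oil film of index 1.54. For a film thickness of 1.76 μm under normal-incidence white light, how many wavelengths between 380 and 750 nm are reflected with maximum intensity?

At the upper boundary (n = 1.48 to n = 1.54) the reflected ray undergoes a half-wave phase shift.
Ray reflecting at the bottom interface goes from n = 1.54 toward n = 1.47: no phase shift.
Net: one phase inversion between the two reflected rays.
With one net inversion, constructive interference in reflection requires 2 n t = (m + ½) λ.
λ = 2 n t / (m + ½) = 5421 / (m + ½) nm.
m=6: 834 nm (IR); m=7: 723 nm (visible); m=8: 638 nm (visible); m=9: 571 nm (visible); m=10: 516 nm (visible); m=11: 471 nm (visible); m=12: 434 nm (visible); m=13: 402 nm (visible); m=14: 374 nm (UV).

7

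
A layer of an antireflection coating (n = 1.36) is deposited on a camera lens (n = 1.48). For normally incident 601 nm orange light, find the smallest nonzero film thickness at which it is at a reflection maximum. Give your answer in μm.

Ray reflecting at the top interface goes from n = 1.0 toward n = 1.36: a half-wave phase shift.
Ray reflecting at the bottom interface goes from n = 1.36 toward n = 1.48: a half-wave phase shift.
Zero or two π shifts → no net half-wave offset.
For maximum reflection here: 2 n t = m λ.
Minimum nonzero at m = 1: t = λ / (2 n) = 601 / (2 × 1.36) = 221 nm.

0.221 μm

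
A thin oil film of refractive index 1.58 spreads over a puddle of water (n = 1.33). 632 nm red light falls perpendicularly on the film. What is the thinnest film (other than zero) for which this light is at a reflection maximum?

Top surface (1.0 → 1.58): reflection off a higher-index medium gives a half-wave phase shift.
At the lower boundary (n = 1.58 to n = 1.33) the reflected ray undergoes no phase shift.
Net: one phase inversion between the two reflected rays.
For strong reflection here: 2 n t = (m + ½) λ.
Minimum at m = 0: t = λ / (4 n) = 632 / (4 × 1.58) = 100 nm.

100 nm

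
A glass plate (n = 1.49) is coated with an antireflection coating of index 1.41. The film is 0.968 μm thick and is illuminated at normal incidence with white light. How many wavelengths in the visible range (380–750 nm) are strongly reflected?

At the upper boundary (n = 1.0 to n = 1.41) the reflected ray undergoes a half-wave phase shift.
At the lower boundary (n = 1.41 to n = 1.49) the reflected ray undergoes a half-wave phase shift.
Zero or two π shifts → no net half-wave offset.
For maximum reflection here: 2 n t = m λ.
λ = 2 n t / m = 2730 / m nm.
m=3: 910 nm (IR); m=4: 682 nm (visible); m=5: 546 nm (visible); m=6: 455 nm (visible); m=7: 390 nm (visible); m=8: 341 nm (UV).

4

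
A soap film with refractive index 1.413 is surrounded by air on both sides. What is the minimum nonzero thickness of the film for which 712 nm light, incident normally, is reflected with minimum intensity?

252 nm

Top surface (1.0 → 1.413): reflection off a higher-index medium gives a half-wave phase shift.
Ray reflecting at the bottom interface goes from n = 1.413 toward n = 1.0: no phase shift.
Exactly one π shift → a net half-wave offset.
With one net inversion, destructive interference in reflection requires 2 n t = m λ.
Minimum nonzero at m = 1: t = λ / (2 n) = 712 / (2 × 1.413) = 252 nm.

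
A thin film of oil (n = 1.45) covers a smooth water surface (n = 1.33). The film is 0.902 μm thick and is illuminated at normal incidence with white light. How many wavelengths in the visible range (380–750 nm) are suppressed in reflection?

Ray reflecting at the top interface goes from n = 1.0 toward n = 1.45: a half-wave phase shift.
Ray reflecting at the bottom interface goes from n = 1.45 toward n = 1.33: no phase shift.
Exactly one π shift → a net half-wave offset.
With one net inversion, destructive interference in reflection requires 2 n t = m λ.
λ = 2 n t / m = 2616 / m nm.
m=3: 872 nm (IR); m=4: 654 nm (visible); m=5: 523 nm (visible); m=6: 436 nm (visible); m=7: 374 nm (UV).

3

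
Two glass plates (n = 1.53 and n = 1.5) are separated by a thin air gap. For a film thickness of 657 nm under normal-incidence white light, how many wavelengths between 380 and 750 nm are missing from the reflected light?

Ray reflecting at the top interface goes from n = 1.53 toward n = 1.0: no phase shift.
At the lower boundary (n = 1.0 to n = 1.5) the reflected ray undergoes a half-wave phase shift.
Net: one phase inversion between the two reflected rays.
For dark reflection here: 2 n t = m λ.
λ = 2 n t / m = 1314 / m nm.
m=1: 1314 nm (IR); m=2: 657 nm (visible); m=3: 438 nm (visible); m=4: 329 nm (UV).

2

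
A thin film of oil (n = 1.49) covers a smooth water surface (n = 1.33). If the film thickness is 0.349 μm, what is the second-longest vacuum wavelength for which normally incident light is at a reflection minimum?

At the upper boundary (n = 1.0 to n = 1.49) the reflected ray undergoes a half-wave phase shift.
Ray reflecting at the bottom interface goes from n = 1.49 toward n = 1.33: no phase shift.
Exactly one π shift → a net half-wave offset.
With one net inversion, destructive interference in reflection requires 2 n t = m λ.
λ = 2 n t / m. The second-longest wavelength is m = 2: λ = 2 × 1.49 × 349 / 2.00 = 520 nm.

520 nm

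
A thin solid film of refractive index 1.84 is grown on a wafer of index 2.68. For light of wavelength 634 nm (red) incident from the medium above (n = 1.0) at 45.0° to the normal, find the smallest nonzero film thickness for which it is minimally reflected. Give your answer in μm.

0.0933 μm

Ray reflecting at the top interface goes from n = 1.0 toward n = 1.84: a half-wave phase shift.
At the lower boundary (n = 1.84 to n = 2.68) the reflected ray undergoes a half-wave phase shift.
Zero or two π shifts → no net half-wave offset.
With no net inversion, destructive interference in reflection requires 2 n t cos θ_r = (m + ½) λ.
Snell's law: 1.0 sin 45.0° = 1.84 sin θ_r → sin θ_r = 0.384, cos θ_r = 0.923.
Minimum at m = 0: t = λ / (4 n cos θ_r) = 634 / (4 × 1.84 × 0.923) = 93.3 nm.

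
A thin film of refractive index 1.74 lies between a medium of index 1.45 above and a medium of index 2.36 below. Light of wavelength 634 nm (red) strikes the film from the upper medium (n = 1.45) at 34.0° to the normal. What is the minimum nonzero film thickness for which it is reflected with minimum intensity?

Top surface (1.45 → 1.74): reflection off a higher-index medium gives a half-wave phase shift.
At the lower boundary (n = 1.74 to n = 2.36) the reflected ray undergoes a half-wave phase shift.
The two reflections carry the same phase change, so no net offset.
For weak reflection here: 2 n t cos θ_r = (m + ½) λ.
Snell's law: 1.45 sin 34.0° = 1.74 sin θ_r → sin θ_r = 0.466, cos θ_r = 0.885.
Minimum at m = 0: t = λ / (4 n cos θ_r) = 634 / (4 × 1.74 × 0.885) = 103 nm.

103 nm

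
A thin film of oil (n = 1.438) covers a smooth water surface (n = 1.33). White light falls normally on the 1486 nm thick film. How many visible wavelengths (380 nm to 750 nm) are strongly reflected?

5

Ray reflecting at the top interface goes from n = 1.0 toward n = 1.438: a half-wave phase shift.
Ray reflecting at the bottom interface goes from n = 1.438 toward n = 1.33: no phase shift.
Exactly one π shift → a net half-wave offset.
With one net inversion, constructive interference in reflection requires 2 n t = (m + ½) λ.
λ = 2 n t / (m + ½) = 4274 / (m + ½) nm.
m=5: 777 nm (IR); m=6: 657 nm (visible); m=7: 570 nm (visible); m=8: 503 nm (visible); m=9: 450 nm (visible); m=10: 407 nm (visible); m=11: 372 nm (UV).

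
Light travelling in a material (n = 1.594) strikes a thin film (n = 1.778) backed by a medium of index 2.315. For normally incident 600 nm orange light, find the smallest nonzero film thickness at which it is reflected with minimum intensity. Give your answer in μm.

Ray reflecting at the top interface goes from n = 1.594 toward n = 1.778: a half-wave phase shift.
At the lower boundary (n = 1.778 to n = 2.315) the reflected ray undergoes a half-wave phase shift.
Zero or two π shifts → no net half-wave offset.
With no net inversion, destructive interference in reflection requires 2 n t = (m + ½) λ.
Minimum at m = 0: t = λ / (4 n) = 600 / (4 × 1.778) = 84.4 nm.

0.0844 μm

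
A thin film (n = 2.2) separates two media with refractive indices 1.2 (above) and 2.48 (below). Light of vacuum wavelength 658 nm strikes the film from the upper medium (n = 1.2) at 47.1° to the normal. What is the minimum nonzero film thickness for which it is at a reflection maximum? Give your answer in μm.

0.163 μm

Top surface (1.2 → 2.2): reflection off a higher-index medium gives a half-wave phase shift.
Ray reflecting at the bottom interface goes from n = 2.2 toward n = 2.48: a half-wave phase shift.
Zero or two π shifts → no net half-wave offset.
With no net inversion, constructive interference in reflection requires 2 n t cos θ_r = m λ.
Snell's law: 1.2 sin 47.1° = 2.2 sin θ_r → sin θ_r = 0.400, cos θ_r = 0.917.
Minimum nonzero at m = 1: t = λ / (2 n cos θ_r) = 658 / (2 × 2.2 × 0.917) = 163 nm.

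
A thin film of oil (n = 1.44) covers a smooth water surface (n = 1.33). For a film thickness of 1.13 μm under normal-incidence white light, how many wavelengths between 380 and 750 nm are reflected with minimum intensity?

Top surface (1.0 → 1.44): reflection off a higher-index medium gives a half-wave phase shift.
At the lower boundary (n = 1.44 to n = 1.33) the reflected ray undergoes no phase shift.
The two reflections differ by half a wavelength.
For minimum reflection here: 2 n t = m λ.
λ = 2 n t / m = 3254 / m nm.
m=4: 814 nm (IR); m=5: 651 nm (visible); m=6: 542 nm (visible); m=7: 465 nm (visible); m=8: 407 nm (visible); m=9: 362 nm (UV).

4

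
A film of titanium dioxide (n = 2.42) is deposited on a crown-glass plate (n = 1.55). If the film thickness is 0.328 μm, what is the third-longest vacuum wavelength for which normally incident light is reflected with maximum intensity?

635 nm

Ray reflecting at the top interface goes from n = 1.0 toward n = 2.42: a half-wave phase shift.
Bottom surface (2.42 → 1.55): reflection off a lower-index medium gives no phase shift.
The two reflections differ by half a wavelength.
For maximum reflection here: 2 n t = (m + ½) λ.
λ = 2 n t / (m + ½). The third-longest wavelength is m = 2: λ = 2 × 2.42 × 328 / 2.50 = 635 nm.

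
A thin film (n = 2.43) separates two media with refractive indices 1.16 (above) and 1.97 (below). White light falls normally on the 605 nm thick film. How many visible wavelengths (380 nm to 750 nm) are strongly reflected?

At the upper boundary (n = 1.16 to n = 2.43) the reflected ray undergoes a half-wave phase shift.
Bottom surface (2.43 → 1.97): reflection off a lower-index medium gives no phase shift.
The two reflections differ by half a wavelength.
So the condition for constructive reflection is 2 n t = (m + ½) λ.
λ = 2 n t / (m + ½) = 2940 / (m + ½) nm.
m=3: 840 nm (IR); m=4: 653 nm (visible); m=5: 535 nm (visible); m=6: 452 nm (visible); m=7: 392 nm (visible); m=8: 346 nm (UV).

4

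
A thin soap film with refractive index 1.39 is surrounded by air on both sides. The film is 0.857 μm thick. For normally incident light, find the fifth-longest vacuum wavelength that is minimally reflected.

476 nm

At the upper boundary (n = 1.0 to n = 1.39) the reflected ray undergoes a half-wave phase shift.
Bottom surface (1.39 → 1.0): reflection off a lower-index medium gives no phase shift.
The two reflections differ by half a wavelength.
So the condition for destructive reflection is 2 n t = m λ.
λ = 2 n t / m. The fifth-longest wavelength is m = 5: λ = 2 × 1.39 × 857 / 5.00 = 476 nm.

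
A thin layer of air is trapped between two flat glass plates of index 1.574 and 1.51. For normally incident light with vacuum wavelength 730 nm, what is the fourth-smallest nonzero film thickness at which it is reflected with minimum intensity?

1460 nm

At the upper boundary (n = 1.574 to n = 1.0) the reflected ray undergoes no phase shift.
At the lower boundary (n = 1.0 to n = 1.51) the reflected ray undergoes a half-wave phase shift.
Net: one phase inversion between the two reflected rays.
So the condition for destructive reflection is 2 n t = m λ.
The fourth-smallest nonzero thickness corresponds to m = 4: t = m λ / (2 n) = 4.00 × 730 / (2 × 1.0) = 1460 nm.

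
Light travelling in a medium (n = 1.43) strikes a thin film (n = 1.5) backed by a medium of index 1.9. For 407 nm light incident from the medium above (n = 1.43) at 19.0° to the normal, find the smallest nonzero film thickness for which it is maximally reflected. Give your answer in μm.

0.143 μm

At the upper boundary (n = 1.43 to n = 1.5) the reflected ray undergoes a half-wave phase shift.
At the lower boundary (n = 1.5 to n = 1.9) the reflected ray undergoes a half-wave phase shift.
Zero or two π shifts → no net half-wave offset.
So the condition for constructive reflection is 2 n t cos θ_r = m λ.
Snell's law: 1.43 sin 19.0° = 1.5 sin θ_r → sin θ_r = 0.310, cos θ_r = 0.951.
Minimum nonzero at m = 1: t = λ / (2 n cos θ_r) = 407 / (2 × 1.5 × 0.951) = 143 nm.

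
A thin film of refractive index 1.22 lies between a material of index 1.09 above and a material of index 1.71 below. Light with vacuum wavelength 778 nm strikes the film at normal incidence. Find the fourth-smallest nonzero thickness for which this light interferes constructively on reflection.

1275 nm

Top surface (1.09 → 1.22): reflection off a higher-index medium gives a half-wave phase shift.
At the lower boundary (n = 1.22 to n = 1.71) the reflected ray undergoes a half-wave phase shift.
Zero or two π shifts → no net half-wave offset.
So the condition for constructive reflection is 2 n t = m λ.
The fourth-smallest nonzero thickness corresponds to m = 4: t = m λ / (2 n) = 4.00 × 778 / (2 × 1.22) = 1275 nm.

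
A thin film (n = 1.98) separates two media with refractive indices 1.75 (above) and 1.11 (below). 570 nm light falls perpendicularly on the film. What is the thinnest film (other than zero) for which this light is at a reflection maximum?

72.0 nm

Ray reflecting at the top interface goes from n = 1.75 toward n = 1.98: a half-wave phase shift.
Bottom surface (1.98 → 1.11): reflection off a lower-index medium gives no phase shift.
Net: one phase inversion between the two reflected rays.
So the condition for constructive reflection is 2 n t = (m + ½) λ.
Minimum at m = 0: t = λ / (4 n) = 570 / (4 × 1.98) = 72.0 nm.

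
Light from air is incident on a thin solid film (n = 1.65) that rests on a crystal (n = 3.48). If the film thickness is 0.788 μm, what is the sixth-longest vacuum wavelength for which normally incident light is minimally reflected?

Ray reflecting at the top interface goes from n = 1.0 toward n = 1.65: a half-wave phase shift.
Ray reflecting at the bottom interface goes from n = 1.65 toward n = 3.48: a half-wave phase shift.
Zero or two π shifts → no net half-wave offset.
With no net inversion, destructive interference in reflection requires 2 n t = (m + ½) λ.
λ = 2 n t / (m + ½). The sixth-longest wavelength is m = 5: λ = 2 × 1.65 × 788 / 5.50 = 473 nm.

473 nm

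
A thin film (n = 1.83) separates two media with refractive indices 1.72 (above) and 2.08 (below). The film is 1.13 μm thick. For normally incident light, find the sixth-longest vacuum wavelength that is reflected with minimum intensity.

752 nm

Top surface (1.72 → 1.83): reflection off a higher-index medium gives a half-wave phase shift.
Bottom surface (1.83 → 2.08): reflection off a higher-index medium gives a half-wave phase shift.
Zero or two π shifts → no net half-wave offset.
So the condition for destructive reflection is 2 n t = (m + ½) λ.
λ = 2 n t / (m + ½). The sixth-longest wavelength is m = 5: λ = 2 × 1.83 × 1130 / 5.50 = 752 nm.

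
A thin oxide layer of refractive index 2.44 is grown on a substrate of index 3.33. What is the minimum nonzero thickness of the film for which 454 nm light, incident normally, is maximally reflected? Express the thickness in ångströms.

At the upper boundary (n = 1.0 to n = 2.44) the reflected ray undergoes a half-wave phase shift.
Ray reflecting at the bottom interface goes from n = 2.44 toward n = 3.33: a half-wave phase shift.
Zero or two π shifts → no net half-wave offset.
So the condition for constructive reflection is 2 n t = m λ.
Minimum nonzero at m = 1: t = λ / (2 n) = 454 / (2 × 2.44) = 93.0 nm.

930 Å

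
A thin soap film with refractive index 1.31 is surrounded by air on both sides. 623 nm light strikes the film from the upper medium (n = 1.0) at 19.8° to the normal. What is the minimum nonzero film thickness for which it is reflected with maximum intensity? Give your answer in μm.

Ray reflecting at the top interface goes from n = 1.0 toward n = 1.31: a half-wave phase shift.
Bottom surface (1.31 → 1.0): reflection off a lower-index medium gives no phase shift.
Net: one phase inversion between the two reflected rays.
So the condition for constructive reflection is 2 n t cos θ_r = (m + ½) λ.
Snell's law: 1.0 sin 19.8° = 1.31 sin θ_r → sin θ_r = 0.259, cos θ_r = 0.966.
Minimum at m = 0: t = λ / (4 n cos θ_r) = 623 / (4 × 1.31 × 0.966) = 123 nm.

0.123 μm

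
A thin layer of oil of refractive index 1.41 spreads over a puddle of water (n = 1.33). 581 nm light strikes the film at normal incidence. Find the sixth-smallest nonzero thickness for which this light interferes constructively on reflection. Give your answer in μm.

At the upper boundary (n = 1.0 to n = 1.41) the reflected ray undergoes a half-wave phase shift.
Bottom surface (1.41 → 1.33): reflection off a lower-index medium gives no phase shift.
Exactly one π shift → a net half-wave offset.
For bright reflection here: 2 n t = (m + ½) λ.
The sixth-smallest nonzero thickness corresponds to m = 5: t = (m + ½) λ / (2 n) = 5.50 × 581 / (2 × 1.41) = 1133 nm.

1.13 μm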